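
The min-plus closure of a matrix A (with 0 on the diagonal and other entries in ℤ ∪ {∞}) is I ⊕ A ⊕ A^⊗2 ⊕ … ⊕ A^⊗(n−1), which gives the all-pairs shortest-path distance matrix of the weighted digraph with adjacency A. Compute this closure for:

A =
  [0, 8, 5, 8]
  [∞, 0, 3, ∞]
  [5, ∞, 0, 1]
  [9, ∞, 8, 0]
Closure =
  [0, 8, 5, 6]
  [8, 0, 3, 4]
  [5, 13, 0, 1]
  [9, 17, 8, 0]

This is the Floyd-Warshall all-pairs shortest-path computation. For each intermediate vertex k = 0, 1, …, 3, update dist[i][j] ← min(dist[i][j], dist[i][k] + dist[k][j]). The final matrix gives, for each (i, j), the minimum total weight of any directed path from i to j (possibly empty when i = j).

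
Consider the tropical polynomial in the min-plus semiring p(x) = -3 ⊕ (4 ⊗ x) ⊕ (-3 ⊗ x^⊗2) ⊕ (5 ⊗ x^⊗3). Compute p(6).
p(6) = -3

A tropical monomial a ⊗ x^⊗i evaluates to a + i · x. Evaluating each term at x = 6:
  Term 0 contributes -3 + 0 · 6 = -3
  Term 1 contributes 4 + 1 · 6 = 10
  Term 2 contributes -3 + 2 · 6 = 9
  Term 3 contributes 5 + 3 · 6 = 23
p(6) = ⊕ of these = min[-3, 10, 9, 23] = -3.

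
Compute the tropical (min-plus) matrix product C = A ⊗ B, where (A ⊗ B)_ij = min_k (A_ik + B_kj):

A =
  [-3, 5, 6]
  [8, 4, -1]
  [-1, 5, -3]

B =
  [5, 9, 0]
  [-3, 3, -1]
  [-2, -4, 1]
A ⊗ B =
  [2, 2, -3]
  [-3, -5, 0]
  [-5, -7, -2]

Apply the min-plus product entry-by-entry:
  C[0][0] = min over k of (A[0][0] + B[0][0] = -3 + 5 = 2, A[0][1] + B[1][0] = 5 + -3 = 2, A[0][2] + B[2][0] = 6 + -2 = 4) = 2 (attained at k = 0)
  C[0][1] = min over k of (A[0][0] + B[0][1] = -3 + 9 = 6, A[0][1] + B[1][1] = 5 + 3 = 8, A[0][2] + B[2][1] = 6 + -4 = 2) = 2 (attained at k = 2)
  C[0][2] = min over k of (A[0][0] + B[0][2] = -3 + 0 = -3, A[0][1] + B[1][2] = 5 + -1 = 4, A[0][2] + B[2][2] = 6 + 1 = 7) = -3 (attained at k = 0)
  C[1][0] = min over k of (A[1][0] + B[0][0] = 8 + 5 = 13, A[1][1] + B[1][0] = 4 + -3 = 1, A[1][2] + B[2][0] = -1 + -2 = -3) = -3 (attained at k = 2)
  C[1][1] = min over k of (A[1][0] + B[0][1] = 8 + 9 = 17, A[1][1] + B[1][1] = 4 + 3 = 7, A[1][2] + B[2][1] = -1 + -4 = -5) = -5 (attained at k = 2)
  C[1][2] = min over k of (A[1][0] + B[0][2] = 8 + 0 = 8, A[1][1] + B[1][2] = 4 + -1 = 3, A[1][2] + B[2][2] = -1 + 1 = 0) = 0 (attained at k = 2)
  C[2][0] = min over k of (A[2][0] + B[0][0] = -1 + 5 = 4, A[2][1] + B[1][0] = 5 + -3 = 2, A[2][2] + B[2][0] = -3 + -2 = -5) = -5 (attained at k = 2)
  C[2][1] = min over k of (A[2][0] + B[0][1] = -1 + 9 = 8, A[2][1] + B[1][1] = 5 + 3 = 8, A[2][2] + B[2][1] = -3 + -4 = -7) = -7 (attained at k = 2)
  C[2][2] = min over k of (A[2][0] + B[0][2] = -1 + 0 = -1, A[2][1] + B[1][2] = 5 + -1 = 4, A[2][2] + B[2][2] = -3 + 1 = -2) = -2 (attained at k = 2)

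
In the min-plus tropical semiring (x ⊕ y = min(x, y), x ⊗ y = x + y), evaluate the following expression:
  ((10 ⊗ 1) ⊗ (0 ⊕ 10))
((10 ⊗ 1) ⊗ (0 ⊕ 10)) = 11

Expand innermost to outermost. Recall ⊕ takes the minimum of its arguments and ⊗ takes their sum. Working out the expression ((10 ⊗ 1) ⊗ (0 ⊕ 10)) gives 11.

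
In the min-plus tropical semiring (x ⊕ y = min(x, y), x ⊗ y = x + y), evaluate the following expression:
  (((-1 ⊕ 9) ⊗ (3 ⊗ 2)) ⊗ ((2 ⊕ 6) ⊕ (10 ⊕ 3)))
(((-1 ⊕ 9) ⊗ (3 ⊗ 2)) ⊗ ((2 ⊕ 6) ⊕ (10 ⊕ 3))) = 6

Expand innermost to outermost. Recall ⊕ takes the minimum of its arguments and ⊗ takes their sum. Working out the expression (((-1 ⊕ 9) ⊗ (3 ⊗ 2)) ⊗ ((2 ⊕ 6) ⊕ (10 ⊕ 3))) gives 6.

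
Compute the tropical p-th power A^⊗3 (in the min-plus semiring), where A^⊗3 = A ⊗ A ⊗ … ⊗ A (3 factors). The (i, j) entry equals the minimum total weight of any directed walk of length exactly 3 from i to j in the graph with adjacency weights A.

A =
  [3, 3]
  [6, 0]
A^⊗3 =
  [9, 3]
  [6, 0]

Each entry (A^⊗3)_ij equals the minimum over all length-3 walks i = v_0 → v_1 → … → v_3 = j of Σ_t A[v_t][v_{t+1}]. For example, for (i, j) = (0, 1) we minimise over 4 possible intermediate vertex sequences; the minimum is 3, attained along the walk 0 → 1 → 1 → 1.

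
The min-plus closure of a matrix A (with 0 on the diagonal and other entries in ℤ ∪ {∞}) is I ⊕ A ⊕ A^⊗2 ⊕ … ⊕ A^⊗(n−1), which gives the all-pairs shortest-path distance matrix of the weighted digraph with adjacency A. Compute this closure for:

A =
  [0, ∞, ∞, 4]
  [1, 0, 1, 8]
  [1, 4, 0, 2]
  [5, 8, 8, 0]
Closure =
  [0, 12, 12, 4]
  [1, 0, 1, 3]
  [1, 4, 0, 2]
  [5, 8, 8, 0]

This is the Floyd-Warshall all-pairs shortest-path computation. For each intermediate vertex k = 0, 1, …, 3, update dist[i][j] ← min(dist[i][j], dist[i][k] + dist[k][j]). The final matrix gives, for each (i, j), the minimum total weight of any directed path from i to j (possibly empty when i = j).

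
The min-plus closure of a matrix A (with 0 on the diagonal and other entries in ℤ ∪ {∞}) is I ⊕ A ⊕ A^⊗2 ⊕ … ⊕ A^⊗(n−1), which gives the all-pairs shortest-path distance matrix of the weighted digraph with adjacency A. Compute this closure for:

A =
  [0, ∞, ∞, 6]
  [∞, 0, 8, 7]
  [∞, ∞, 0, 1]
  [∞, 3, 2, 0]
Closure =
  [0, 9, 8, 6]
  [∞, 0, 8, 7]
  [∞, 4, 0, 1]
  [∞, 3, 2, 0]

This is the Floyd-Warshall all-pairs shortest-path computation. For each intermediate vertex k = 0, 1, …, 3, update dist[i][j] ← min(dist[i][j], dist[i][k] + dist[k][j]). The final matrix gives, for each (i, j), the minimum total weight of any directed path from i to j (possibly empty when i = j).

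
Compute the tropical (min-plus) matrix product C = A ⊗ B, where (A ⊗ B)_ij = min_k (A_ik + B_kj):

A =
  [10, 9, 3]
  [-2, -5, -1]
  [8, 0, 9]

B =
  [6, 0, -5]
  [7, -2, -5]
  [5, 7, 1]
A ⊗ B =
  [8, 7, 4]
  [2, -7, -10]
  [7, -2, -5]

Apply the min-plus product entry-by-entry:
  C[0][0] = min over k of (A[0][0] + B[0][0] = 10 + 6 = 16, A[0][1] + B[1][0] = 9 + 7 = 16, A[0][2] + B[2][0] = 3 + 5 = 8) = 8 (attained at k = 2)
  C[0][1] = min over k of (A[0][0] + B[0][1] = 10 + 0 = 10, A[0][1] + B[1][1] = 9 + -2 = 7, A[0][2] + B[2][1] = 3 + 7 = 10) = 7 (attained at k = 1)
  C[0][2] = min over k of (A[0][0] + B[0][2] = 10 + -5 = 5, A[0][1] + B[1][2] = 9 + -5 = 4, A[0][2] + B[2][2] = 3 + 1 = 4) = 4 (attained at k = 1)
  C[1][0] = min over k of (A[1][0] + B[0][0] = -2 + 6 = 4, A[1][1] + B[1][0] = -5 + 7 = 2, A[1][2] + B[2][0] = -1 + 5 = 4) = 2 (attained at k = 1)
  C[1][1] = min over k of (A[1][0] + B[0][1] = -2 + 0 = -2, A[1][1] + B[1][1] = -5 + -2 = -7, A[1][2] + B[2][1] = -1 + 7 = 6) = -7 (attained at k = 1)
  C[1][2] = min over k of (A[1][0] + B[0][2] = -2 + -5 = -7, A[1][1] + B[1][2] = -5 + -5 = -10, A[1][2] + B[2][2] = -1 + 1 = 0) = -10 (attained at k = 1)
  C[2][0] = min over k of (A[2][0] + B[0][0] = 8 + 6 = 14, A[2][1] + B[1][0] = 0 + 7 = 7, A[2][2] + B[2][0] = 9 + 5 = 14) = 7 (attained at k = 1)
  C[2][1] = min over k of (A[2][0] + B[0][1] = 8 + 0 = 8, A[2][1] + B[1][1] = 0 + -2 = -2, A[2][2] + B[2][1] = 9 + 7 = 16) = -2 (attained at k = 1)
  C[2][2] = min over k of (A[2][0] + B[0][2] = 8 + -5 = 3, A[2][1] + B[1][2] = 0 + -5 = -5, A[2][2] + B[2][2] = 9 + 1 = 10) = -5 (attained at k = 1)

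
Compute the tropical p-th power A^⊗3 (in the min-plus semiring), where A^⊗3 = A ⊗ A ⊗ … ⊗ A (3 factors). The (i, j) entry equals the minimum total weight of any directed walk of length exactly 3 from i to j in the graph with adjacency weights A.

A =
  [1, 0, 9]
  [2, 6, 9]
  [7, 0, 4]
A^⊗3 =
  [3, 2, 10]
  [4, 3, 11]
  [3, 2, 11]

Each entry (A^⊗3)_ij equals the minimum over all length-3 walks i = v_0 → v_1 → … → v_3 = j of Σ_t A[v_t][v_{t+1}]. For example, for (i, j) = (0, 2) we minimise over 9 possible intermediate vertex sequences; the minimum is 10, attained along the walk 0 → 0 → 1 → 2.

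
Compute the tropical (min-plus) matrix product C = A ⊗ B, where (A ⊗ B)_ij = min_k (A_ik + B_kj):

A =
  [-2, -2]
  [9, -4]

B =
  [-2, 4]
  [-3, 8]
A ⊗ B =
  [-5, 2]
  [-7, 4]

Apply the min-plus product entry-by-entry:
  C[0][0] = min over k of (A[0][0] + B[0][0] = -2 + -2 = -4, A[0][1] + B[1][0] = -2 + -3 = -5) = -5 (attained at k = 1)
  C[0][1] = min over k of (A[0][0] + B[0][1] = -2 + 4 = 2, A[0][1] + B[1][1] = -2 + 8 = 6) = 2 (attained at k = 0)
  C[1][0] = min over k of (A[1][0] + B[0][0] = 9 + -2 = 7, A[1][1] + B[1][0] = -4 + -3 = -7) = -7 (attained at k = 1)
  C[1][1] = min over k of (A[1][0] + B[0][1] = 9 + 4 = 13, A[1][1] + B[1][1] = -4 + 8 = 4) = 4 (attained at k = 1)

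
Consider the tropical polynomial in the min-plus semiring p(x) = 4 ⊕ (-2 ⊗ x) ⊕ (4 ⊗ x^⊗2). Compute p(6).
p(6) = 4

A tropical monomial a ⊗ x^⊗i evaluates to a + i · x. Evaluating each term at x = 6:
  Term 0 contributes 4 + 0 · 6 = 4
  Term 1 contributes -2 + 1 · 6 = 4
  Term 2 contributes 4 + 2 · 6 = 16
p(6) = ⊕ of these = min[4, 4, 16] = 4.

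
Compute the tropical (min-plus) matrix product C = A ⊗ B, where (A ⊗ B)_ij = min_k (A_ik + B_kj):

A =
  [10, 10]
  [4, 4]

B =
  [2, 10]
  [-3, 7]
A ⊗ B =
  [7, 17]
  [1, 11]

Apply the min-plus product entry-by-entry:
  C[0][0] = min over k of (A[0][0] + B[0][0] = 10 + 2 = 12, A[0][1] + B[1][0] = 10 + -3 = 7) = 7 (attained at k = 1)
  C[0][1] = min over k of (A[0][0] + B[0][1] = 10 + 10 = 20, A[0][1] + B[1][1] = 10 + 7 = 17) = 17 (attained at k = 1)
  C[1][0] = min over k of (A[1][0] + B[0][0] = 4 + 2 = 6, A[1][1] + B[1][0] = 4 + -3 = 1) = 1 (attained at k = 1)
  C[1][1] = min over k of (A[1][0] + B[0][1] = 4 + 10 = 14, A[1][1] + B[1][1] = 4 + 7 = 11) = 11 (attained at k = 1)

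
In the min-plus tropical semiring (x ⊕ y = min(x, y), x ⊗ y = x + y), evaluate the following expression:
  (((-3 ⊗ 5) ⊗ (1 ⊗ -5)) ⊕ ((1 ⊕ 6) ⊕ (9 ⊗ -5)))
(((-3 ⊗ 5) ⊗ (1 ⊗ -5)) ⊕ ((1 ⊕ 6) ⊕ (9 ⊗ -5))) = -2

Expand innermost to outermost. Recall ⊕ takes the minimum of its arguments and ⊗ takes their sum. Working out the expression (((-3 ⊗ 5) ⊗ (1 ⊗ -5)) ⊕ ((1 ⊕ 6) ⊕ (9 ⊗ -5))) gives -2.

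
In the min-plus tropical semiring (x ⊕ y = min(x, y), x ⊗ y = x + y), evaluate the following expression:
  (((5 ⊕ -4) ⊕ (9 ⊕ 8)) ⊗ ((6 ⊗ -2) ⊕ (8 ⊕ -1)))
(((5 ⊕ -4) ⊕ (9 ⊕ 8)) ⊗ ((6 ⊗ -2) ⊕ (8 ⊕ -1))) = -5

Expand innermost to outermost. Recall ⊕ takes the minimum of its arguments and ⊗ takes their sum. Working out the expression (((5 ⊕ -4) ⊕ (9 ⊕ 8)) ⊗ ((6 ⊗ -2) ⊕ (8 ⊕ -1))) gives -5.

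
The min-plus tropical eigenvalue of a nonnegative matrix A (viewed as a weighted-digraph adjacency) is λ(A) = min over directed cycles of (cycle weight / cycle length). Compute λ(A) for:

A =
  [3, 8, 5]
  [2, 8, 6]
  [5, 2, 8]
λ(A) = 3

Enumerate directed cycles and compute their means (weight / length). Sample:
  cycle 0 → 0: weight = 3, length = 1, mean = 3/1 ≈ 3.000
  cycle 1 → 1: weight = 8, length = 1, mean = 8/1 ≈ 8.000
  cycle 2 → 2: weight = 8, length = 1, mean = 8/1 ≈ 8.000
  cycle 0 → 1 → 0: weight = 10, length = 2, mean = 10/2 ≈ 5.000
  cycle 0 → 2 → 0: weight = 10, length = 2, mean = 10/2 ≈ 5.000
  cycle 1 → 0 → 1: weight = 10, length = 2, mean = 10/2 ≈ 5.000
Minimum mean = 3.000, attained e.g. along the cycle 0 → 0 with weight 3 and length 1. So λ(A) = 3/1 = 3.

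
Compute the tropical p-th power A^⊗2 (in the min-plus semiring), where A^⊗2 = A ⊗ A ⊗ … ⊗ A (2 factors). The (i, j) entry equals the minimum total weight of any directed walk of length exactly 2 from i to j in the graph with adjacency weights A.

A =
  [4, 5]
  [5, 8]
A^⊗2 =
  [8, 9]
  [9, 10]

Each entry (A^⊗2)_ij equals the minimum over all length-2 walks i = v_0 → v_1 → … → v_2 = j of Σ_t A[v_t][v_{t+1}]. For example, for (i, j) = (0, 1) we minimise over 2 possible intermediate vertex sequences; the minimum is 9, attained along the walk 0 → 0 → 1.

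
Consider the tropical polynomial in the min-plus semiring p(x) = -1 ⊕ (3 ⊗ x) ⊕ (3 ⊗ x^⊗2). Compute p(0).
p(0) = -1

A tropical monomial a ⊗ x^⊗i evaluates to a + i · x. Evaluating each term at x = 0:
  Term 0 contributes -1 + 0 · 0 = -1
  Term 1 contributes 3 + 1 · 0 = 3
  Term 2 contributes 3 + 2 · 0 = 3
p(0) = ⊕ of these = min[-1, 3, 3] = -1.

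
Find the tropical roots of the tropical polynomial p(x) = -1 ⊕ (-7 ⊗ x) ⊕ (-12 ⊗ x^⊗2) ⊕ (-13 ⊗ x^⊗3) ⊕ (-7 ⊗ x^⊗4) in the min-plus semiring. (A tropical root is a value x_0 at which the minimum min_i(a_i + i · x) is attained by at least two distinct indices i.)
Roots: {-6, 1, 5, 6}

Each tropical root is a break point of the lower envelope of the lines y = a_i + i · x (there are 5 lines, with slopes 0, 1, ..., 4). Only the lines that attain the minimum somewhere contribute to roots; other lines are dominated. Here the surviving (envelope) indices are i = 4, i = 3, i = 2, i = 1, i = 0.
Intersections between consecutive envelope lines give the roots: for adjacent envelope indices i < j the intersection is x = (a_i − a_j) / (j − i). Reading off the sorted break points: {-6, 1, 5, 6}.
Verification: at each break x_0, at least two indices attain the minimum of min_i(a_i + i · x_0).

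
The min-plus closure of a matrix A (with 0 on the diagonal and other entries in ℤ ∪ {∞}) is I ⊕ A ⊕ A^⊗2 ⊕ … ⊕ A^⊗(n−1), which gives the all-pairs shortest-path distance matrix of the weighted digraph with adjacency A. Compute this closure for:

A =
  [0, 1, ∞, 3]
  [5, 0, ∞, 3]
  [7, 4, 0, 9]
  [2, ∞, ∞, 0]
Closure =
  [0, 1, ∞, 3]
  [5, 0, ∞, 3]
  [7, 4, 0, 7]
  [2, 3, ∞, 0]

This is the Floyd-Warshall all-pairs shortest-path computation. For each intermediate vertex k = 0, 1, …, 3, update dist[i][j] ← min(dist[i][j], dist[i][k] + dist[k][j]). The final matrix gives, for each (i, j), the minimum total weight of any directed path from i to j (possibly empty when i = j).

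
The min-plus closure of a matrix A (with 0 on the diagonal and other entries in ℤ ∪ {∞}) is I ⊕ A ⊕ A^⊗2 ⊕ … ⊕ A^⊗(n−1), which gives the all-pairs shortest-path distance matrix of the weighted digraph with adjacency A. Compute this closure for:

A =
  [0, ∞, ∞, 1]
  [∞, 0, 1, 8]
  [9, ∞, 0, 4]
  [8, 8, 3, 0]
Closure =
  [0, 9, 4, 1]
  [10, 0, 1, 5]
  [9, 12, 0, 4]
  [8, 8, 3, 0]

This is the Floyd-Warshall all-pairs shortest-path computation. For each intermediate vertex k = 0, 1, …, 3, update dist[i][j] ← min(dist[i][j], dist[i][k] + dist[k][j]). The final matrix gives, for each (i, j), the minimum total weight of any directed path from i to j (possibly empty when i = j).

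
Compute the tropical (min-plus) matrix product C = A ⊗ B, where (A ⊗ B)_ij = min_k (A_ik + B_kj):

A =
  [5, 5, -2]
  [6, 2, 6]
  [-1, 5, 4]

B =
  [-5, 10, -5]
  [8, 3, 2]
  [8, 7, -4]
A ⊗ B =
  [0, 5, -6]
  [1, 5, 1]
  [-6, 8, -6]

Apply the min-plus product entry-by-entry:
  C[0][0] = min over k of (A[0][0] + B[0][0] = 5 + -5 = 0, A[0][1] + B[1][0] = 5 + 8 = 13, A[0][2] + B[2][0] = -2 + 8 = 6) = 0 (attained at k = 0)
  C[0][1] = min over k of (A[0][0] + B[0][1] = 5 + 10 = 15, A[0][1] + B[1][1] = 5 + 3 = 8, A[0][2] + B[2][1] = -2 + 7 = 5) = 5 (attained at k = 2)
  C[0][2] = min over k of (A[0][0] + B[0][2] = 5 + -5 = 0, A[0][1] + B[1][2] = 5 + 2 = 7, A[0][2] + B[2][2] = -2 + -4 = -6) = -6 (attained at k = 2)
  C[1][0] = min over k of (A[1][0] + B[0][0] = 6 + -5 = 1, A[1][1] + B[1][0] = 2 + 8 = 10, A[1][2] + B[2][0] = 6 + 8 = 14) = 1 (attained at k = 0)
  C[1][1] = min over k of (A[1][0] + B[0][1] = 6 + 10 = 16, A[1][1] + B[1][1] = 2 + 3 = 5, A[1][2] + B[2][1] = 6 + 7 = 13) = 5 (attained at k = 1)
  C[1][2] = min over k of (A[1][0] + B[0][2] = 6 + -5 = 1, A[1][1] + B[1][2] = 2 + 2 = 4, A[1][2] + B[2][2] = 6 + -4 = 2) = 1 (attained at k = 0)
  C[2][0] = min over k of (A[2][0] + B[0][0] = -1 + -5 = -6, A[2][1] + B[1][0] = 5 + 8 = 13, A[2][2] + B[2][0] = 4 + 8 = 12) = -6 (attained at k = 0)
  C[2][1] = min over k of (A[2][0] + B[0][1] = -1 + 10 = 9, A[2][1] + B[1][1] = 5 + 3 = 8, A[2][2] + B[2][1] = 4 + 7 = 11) = 8 (attained at k = 1)
  C[2][2] = min over k of (A[2][0] + B[0][2] = -1 + -5 = -6, A[2][1] + B[1][2] = 5 + 2 = 7, A[2][2] + B[2][2] = 4 + -4 = 0) = -6 (attained at k = 0)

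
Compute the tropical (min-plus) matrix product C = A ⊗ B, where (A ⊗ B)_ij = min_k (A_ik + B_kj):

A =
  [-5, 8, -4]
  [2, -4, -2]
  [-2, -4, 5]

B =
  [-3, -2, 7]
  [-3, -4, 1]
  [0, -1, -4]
A ⊗ B =
  [-8, -7, -8]
  [-7, -8, -6]
  [-7, -8, -3]

Apply the min-plus product entry-by-entry:
  C[0][0] = min over k of (A[0][0] + B[0][0] = -5 + -3 = -8, A[0][1] + B[1][0] = 8 + -3 = 5, A[0][2] + B[2][0] = -4 + 0 = -4) = -8 (attained at k = 0)
  C[0][1] = min over k of (A[0][0] + B[0][1] = -5 + -2 = -7, A[0][1] + B[1][1] = 8 + -4 = 4, A[0][2] + B[2][1] = -4 + -1 = -5) = -7 (attained at k = 0)
  C[0][2] = min over k of (A[0][0] + B[0][2] = -5 + 7 = 2, A[0][1] + B[1][2] = 8 + 1 = 9, A[0][2] + B[2][2] = -4 + -4 = -8) = -8 (attained at k = 2)
  C[1][0] = min over k of (A[1][0] + B[0][0] = 2 + -3 = -1, A[1][1] + B[1][0] = -4 + -3 = -7, A[1][2] + B[2][0] = -2 + 0 = -2) = -7 (attained at k = 1)
  C[1][1] = min over k of (A[1][0] + B[0][1] = 2 + -2 = 0, A[1][1] + B[1][1] = -4 + -4 = -8, A[1][2] + B[2][1] = -2 + -1 = -3) = -8 (attained at k = 1)
  C[1][2] = min over k of (A[1][0] + B[0][2] = 2 + 7 = 9, A[1][1] + B[1][2] = -4 + 1 = -3, A[1][2] + B[2][2] = -2 + -4 = -6) = -6 (attained at k = 2)
  C[2][0] = min over k of (A[2][0] + B[0][0] = -2 + -3 = -5, A[2][1] + B[1][0] = -4 + -3 = -7, A[2][2] + B[2][0] = 5 + 0 = 5) = -7 (attained at k = 1)
  C[2][1] = min over k of (A[2][0] + B[0][1] = -2 + -2 = -4, A[2][1] + B[1][1] = -4 + -4 = -8, A[2][2] + B[2][1] = 5 + -1 = 4) = -8 (attained at k = 1)
  C[2][2] = min over k of (A[2][0] + B[0][2] = -2 + 7 = 5, A[2][1] + B[1][2] = -4 + 1 = -3, A[2][2] + B[2][2] = 5 + -4 = 1) = -3 (attained at k = 1)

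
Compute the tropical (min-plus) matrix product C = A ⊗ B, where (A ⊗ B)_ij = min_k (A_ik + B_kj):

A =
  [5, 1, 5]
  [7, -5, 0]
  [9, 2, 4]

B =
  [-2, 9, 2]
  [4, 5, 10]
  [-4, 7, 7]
A ⊗ B =
  [1, 6, 7]
  [-4, 0, 5]
  [0, 7, 11]

Apply the min-plus product entry-by-entry:
  C[0][0] = min over k of (A[0][0] + B[0][0] = 5 + -2 = 3, A[0][1] + B[1][0] = 1 + 4 = 5, A[0][2] + B[2][0] = 5 + -4 = 1) = 1 (attained at k = 2)
  C[0][1] = min over k of (A[0][0] + B[0][1] = 5 + 9 = 14, A[0][1] + B[1][1] = 1 + 5 = 6, A[0][2] + B[2][1] = 5 + 7 = 12) = 6 (attained at k = 1)
  C[0][2] = min over k of (A[0][0] + B[0][2] = 5 + 2 = 7, A[0][1] + B[1][2] = 1 + 10 = 11, A[0][2] + B[2][2] = 5 + 7 = 12) = 7 (attained at k = 0)
  C[1][0] = min over k of (A[1][0] + B[0][0] = 7 + -2 = 5, A[1][1] + B[1][0] = -5 + 4 = -1, A[1][2] + B[2][0] = 0 + -4 = -4) = -4 (attained at k = 2)
  C[1][1] = min over k of (A[1][0] + B[0][1] = 7 + 9 = 16, A[1][1] + B[1][1] = -5 + 5 = 0, A[1][2] + B[2][1] = 0 + 7 = 7) = 0 (attained at k = 1)
  C[1][2] = min over k of (A[1][0] + B[0][2] = 7 + 2 = 9, A[1][1] + B[1][2] = -5 + 10 = 5, A[1][2] + B[2][2] = 0 + 7 = 7) = 5 (attained at k = 1)
  C[2][0] = min over k of (A[2][0] + B[0][0] = 9 + -2 = 7, A[2][1] + B[1][0] = 2 + 4 = 6, A[2][2] + B[2][0] = 4 + -4 = 0) = 0 (attained at k = 2)
  C[2][1] = min over k of (A[2][0] + B[0][1] = 9 + 9 = 18, A[2][1] + B[1][1] = 2 + 5 = 7, A[2][2] + B[2][1] = 4 + 7 = 11) = 7 (attained at k = 1)
  C[2][2] = min over k of (A[2][0] + B[0][2] = 9 + 2 = 11, A[2][1] + B[1][2] = 2 + 10 = 12, A[2][2] + B[2][2] = 4 + 7 = 11) = 11 (attained at k = 0)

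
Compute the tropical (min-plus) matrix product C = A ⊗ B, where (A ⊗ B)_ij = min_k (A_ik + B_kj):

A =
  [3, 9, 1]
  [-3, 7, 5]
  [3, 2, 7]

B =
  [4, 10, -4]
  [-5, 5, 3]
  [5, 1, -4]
A ⊗ B =
  [4, 2, -3]
  [1, 6, -7]
  [-3, 7, -1]

Apply the min-plus product entry-by-entry:
  C[0][0] = min over k of (A[0][0] + B[0][0] = 3 + 4 = 7, A[0][1] + B[1][0] = 9 + -5 = 4, A[0][2] + B[2][0] = 1 + 5 = 6) = 4 (attained at k = 1)
  C[0][1] = min over k of (A[0][0] + B[0][1] = 3 + 10 = 13, A[0][1] + B[1][1] = 9 + 5 = 14, A[0][2] + B[2][1] = 1 + 1 = 2) = 2 (attained at k = 2)
  C[0][2] = min over k of (A[0][0] + B[0][2] = 3 + -4 = -1, A[0][1] + B[1][2] = 9 + 3 = 12, A[0][2] + B[2][2] = 1 + -4 = -3) = -3 (attained at k = 2)
  C[1][0] = min over k of (A[1][0] + B[0][0] = -3 + 4 = 1, A[1][1] + B[1][0] = 7 + -5 = 2, A[1][2] + B[2][0] = 5 + 5 = 10) = 1 (attained at k = 0)
  C[1][1] = min over k of (A[1][0] + B[0][1] = -3 + 10 = 7, A[1][1] + B[1][1] = 7 + 5 = 12, A[1][2] + B[2][1] = 5 + 1 = 6) = 6 (attained at k = 2)
  C[1][2] = min over k of (A[1][0] + B[0][2] = -3 + -4 = -7, A[1][1] + B[1][2] = 7 + 3 = 10, A[1][2] + B[2][2] = 5 + -4 = 1) = -7 (attained at k = 0)
  C[2][0] = min over k of (A[2][0] + B[0][0] = 3 + 4 = 7, A[2][1] + B[1][0] = 2 + -5 = -3, A[2][2] + B[2][0] = 7 + 5 = 12) = -3 (attained at k = 1)
  C[2][1] = min over k of (A[2][0] + B[0][1] = 3 + 10 = 13, A[2][1] + B[1][1] = 2 + 5 = 7, A[2][2] + B[2][1] = 7 + 1 = 8) = 7 (attained at k = 1)
  C[2][2] = min over k of (A[2][0] + B[0][2] = 3 + -4 = -1, A[2][1] + B[1][2] = 2 + 3 = 5, A[2][2] + B[2][2] = 7 + -4 = 3) = -1 (attained at k = 0)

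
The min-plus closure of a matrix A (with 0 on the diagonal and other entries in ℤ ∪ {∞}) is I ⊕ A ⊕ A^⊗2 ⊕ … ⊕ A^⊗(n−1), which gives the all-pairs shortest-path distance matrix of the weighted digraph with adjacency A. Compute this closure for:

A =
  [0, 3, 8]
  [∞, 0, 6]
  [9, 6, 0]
Closure =
  [0, 3, 8]
  [15, 0, 6]
  [9, 6, 0]

This is the Floyd-Warshall all-pairs shortest-path computation. For each intermediate vertex k = 0, 1, …, 2, update dist[i][j] ← min(dist[i][j], dist[i][k] + dist[k][j]). The final matrix gives, for each (i, j), the minimum total weight of any directed path from i to j (possibly empty when i = j).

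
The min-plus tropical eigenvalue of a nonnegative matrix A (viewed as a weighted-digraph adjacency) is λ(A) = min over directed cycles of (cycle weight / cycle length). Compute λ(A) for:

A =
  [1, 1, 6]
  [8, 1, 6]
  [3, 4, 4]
λ(A) = 1

Enumerate directed cycles and compute their means (weight / length). Sample:
  cycle 0 → 0: weight = 1, length = 1, mean = 1/1 ≈ 1.000
  cycle 1 → 1: weight = 1, length = 1, mean = 1/1 ≈ 1.000
  cycle 2 → 2: weight = 4, length = 1, mean = 4/1 ≈ 4.000
  cycle 0 → 1 → 0: weight = 9, length = 2, mean = 9/2 ≈ 4.500
  cycle 0 → 2 → 0: weight = 9, length = 2, mean = 9/2 ≈ 4.500
  cycle 1 → 0 → 1: weight = 9, length = 2, mean = 9/2 ≈ 4.500
Minimum mean = 1.000, attained e.g. along the cycle 0 → 0 with weight 1 and length 1. So λ(A) = 1/1 = 1.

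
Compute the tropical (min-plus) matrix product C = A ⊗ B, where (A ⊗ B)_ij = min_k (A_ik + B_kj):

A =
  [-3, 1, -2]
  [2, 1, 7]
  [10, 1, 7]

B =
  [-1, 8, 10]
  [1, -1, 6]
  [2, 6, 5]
A ⊗ B =
  [-4, 0, 3]
  [1, 0, 7]
  [2, 0, 7]

Apply the min-plus product entry-by-entry:
  C[0][0] = min over k of (A[0][0] + B[0][0] = -3 + -1 = -4, A[0][1] + B[1][0] = 1 + 1 = 2, A[0][2] + B[2][0] = -2 + 2 = 0) = -4 (attained at k = 0)
  C[0][1] = min over k of (A[0][0] + B[0][1] = -3 + 8 = 5, A[0][1] + B[1][1] = 1 + -1 = 0, A[0][2] + B[2][1] = -2 + 6 = 4) = 0 (attained at k = 1)
  C[0][2] = min over k of (A[0][0] + B[0][2] = -3 + 10 = 7, A[0][1] + B[1][2] = 1 + 6 = 7, A[0][2] + B[2][2] = -2 + 5 = 3) = 3 (attained at k = 2)
  C[1][0] = min over k of (A[1][0] + B[0][0] = 2 + -1 = 1, A[1][1] + B[1][0] = 1 + 1 = 2, A[1][2] + B[2][0] = 7 + 2 = 9) = 1 (attained at k = 0)
  C[1][1] = min over k of (A[1][0] + B[0][1] = 2 + 8 = 10, A[1][1] + B[1][1] = 1 + -1 = 0, A[1][2] + B[2][1] = 7 + 6 = 13) = 0 (attained at k = 1)
  C[1][2] = min over k of (A[1][0] + B[0][2] = 2 + 10 = 12, A[1][1] + B[1][2] = 1 + 6 = 7, A[1][2] + B[2][2] = 7 + 5 = 12) = 7 (attained at k = 1)
  C[2][0] = min over k of (A[2][0] + B[0][0] = 10 + -1 = 9, A[2][1] + B[1][0] = 1 + 1 = 2, A[2][2] + B[2][0] = 7 + 2 = 9) = 2 (attained at k = 1)
  C[2][1] = min over k of (A[2][0] + B[0][1] = 10 + 8 = 18, A[2][1] + B[1][1] = 1 + -1 = 0, A[2][2] + B[2][1] = 7 + 6 = 13) = 0 (attained at k = 1)
  C[2][2] = min over k of (A[2][0] + B[0][2] = 10 + 10 = 20, A[2][1] + B[1][2] = 1 + 6 = 7, A[2][2] + B[2][2] = 7 + 5 = 12) = 7 (attained at k = 1)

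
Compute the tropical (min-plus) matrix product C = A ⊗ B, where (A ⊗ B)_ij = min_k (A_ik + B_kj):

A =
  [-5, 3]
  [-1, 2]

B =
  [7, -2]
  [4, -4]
A ⊗ B =
  [2, -7]
  [6, -3]

Apply the min-plus product entry-by-entry:
  C[0][0] = min over k of (A[0][0] + B[0][0] = -5 + 7 = 2, A[0][1] + B[1][0] = 3 + 4 = 7) = 2 (attained at k = 0)
  C[0][1] = min over k of (A[0][0] + B[0][1] = -5 + -2 = -7, A[0][1] + B[1][1] = 3 + -4 = -1) = -7 (attained at k = 0)
  C[1][0] = min over k of (A[1][0] + B[0][0] = -1 + 7 = 6, A[1][1] + B[1][0] = 2 + 4 = 6) = 6 (attained at k = 0)
  C[1][1] = min over k of (A[1][0] + B[0][1] = -1 + -2 = -3, A[1][1] + B[1][1] = 2 + -4 = -2) = -3 (attained at k = 0)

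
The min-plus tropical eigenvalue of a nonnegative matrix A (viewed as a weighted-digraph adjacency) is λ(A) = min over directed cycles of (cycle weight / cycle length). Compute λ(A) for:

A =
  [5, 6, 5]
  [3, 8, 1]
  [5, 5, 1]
λ(A) = 1

Enumerate directed cycles and compute their means (weight / length). Sample:
  cycle 0 → 0: weight = 5, length = 1, mean = 5/1 ≈ 5.000
  cycle 1 → 1: weight = 8, length = 1, mean = 8/1 ≈ 8.000
  cycle 2 → 2: weight = 1, length = 1, mean = 1/1 ≈ 1.000
  cycle 0 → 1 → 0: weight = 9, length = 2, mean = 9/2 ≈ 4.500
  cycle 0 → 2 → 0: weight = 10, length = 2, mean = 10/2 ≈ 5.000
  cycle 1 → 0 → 1: weight = 9, length = 2, mean = 9/2 ≈ 4.500
Minimum mean = 1.000, attained e.g. along the cycle 2 → 2 with weight 1 and length 1. So λ(A) = 1/1 = 1.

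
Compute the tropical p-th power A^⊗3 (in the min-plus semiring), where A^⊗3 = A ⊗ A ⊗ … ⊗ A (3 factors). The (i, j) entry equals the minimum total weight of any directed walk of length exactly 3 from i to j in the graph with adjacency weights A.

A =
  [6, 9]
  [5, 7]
A^⊗3 =
  [18, 21]
  [17, 20]

Each entry (A^⊗3)_ij equals the minimum over all length-3 walks i = v_0 → v_1 → … → v_3 = j of Σ_t A[v_t][v_{t+1}]. For example, for (i, j) = (0, 1) we minimise over 4 possible intermediate vertex sequences; the minimum is 21, attained along the walk 0 → 0 → 0 → 1.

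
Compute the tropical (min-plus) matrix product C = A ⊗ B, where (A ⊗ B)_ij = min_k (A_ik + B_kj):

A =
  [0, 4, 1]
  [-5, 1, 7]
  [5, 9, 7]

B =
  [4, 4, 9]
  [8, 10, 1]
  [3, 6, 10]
A ⊗ B =
  [4, 4, 5]
  [-1, -1, 2]
  [9, 9, 10]

Apply the min-plus product entry-by-entry:
  C[0][0] = min over k of (A[0][0] + B[0][0] = 0 + 4 = 4, A[0][1] + B[1][0] = 4 + 8 = 12, A[0][2] + B[2][0] = 1 + 3 = 4) = 4 (attained at k = 0)
  C[0][1] = min over k of (A[0][0] + B[0][1] = 0 + 4 = 4, A[0][1] + B[1][1] = 4 + 10 = 14, A[0][2] + B[2][1] = 1 + 6 = 7) = 4 (attained at k = 0)
  C[0][2] = min over k of (A[0][0] + B[0][2] = 0 + 9 = 9, A[0][1] + B[1][2] = 4 + 1 = 5, A[0][2] + B[2][2] = 1 + 10 = 11) = 5 (attained at k = 1)
  C[1][0] = min over k of (A[1][0] + B[0][0] = -5 + 4 = -1, A[1][1] + B[1][0] = 1 + 8 = 9, A[1][2] + B[2][0] = 7 + 3 = 10) = -1 (attained at k = 0)
  C[1][1] = min over k of (A[1][0] + B[0][1] = -5 + 4 = -1, A[1][1] + B[1][1] = 1 + 10 = 11, A[1][2] + B[2][1] = 7 + 6 = 13) = -1 (attained at k = 0)
  C[1][2] = min over k of (A[1][0] + B[0][2] = -5 + 9 = 4, A[1][1] + B[1][2] = 1 + 1 = 2, A[1][2] + B[2][2] = 7 + 10 = 17) = 2 (attained at k = 1)
  C[2][0] = min over k of (A[2][0] + B[0][0] = 5 + 4 = 9, A[2][1] + B[1][0] = 9 + 8 = 17, A[2][2] + B[2][0] = 7 + 3 = 10) = 9 (attained at k = 0)
  C[2][1] = min over k of (A[2][0] + B[0][1] = 5 + 4 = 9, A[2][1] + B[1][1] = 9 + 10 = 19, A[2][2] + B[2][1] = 7 + 6 = 13) = 9 (attained at k = 0)
  C[2][2] = min over k of (A[2][0] + B[0][2] = 5 + 9 = 14, A[2][1] + B[1][2] = 9 + 1 = 10, A[2][2] + B[2][2] = 7 + 10 = 17) = 10 (attained at k = 1)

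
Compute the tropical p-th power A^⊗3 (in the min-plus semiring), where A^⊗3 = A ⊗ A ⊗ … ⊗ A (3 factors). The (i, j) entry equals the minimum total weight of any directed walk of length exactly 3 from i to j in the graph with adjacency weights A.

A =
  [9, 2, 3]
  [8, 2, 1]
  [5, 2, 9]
A^⊗3 =
  [8, 5, 5]
  [8, 5, 4]
  [8, 5, 5]

Each entry (A^⊗3)_ij equals the minimum over all length-3 walks i = v_0 → v_1 → … → v_3 = j of Σ_t A[v_t][v_{t+1}]. For example, for (i, j) = (0, 2) we minimise over 9 possible intermediate vertex sequences; the minimum is 5, attained along the walk 0 → 1 → 1 → 2.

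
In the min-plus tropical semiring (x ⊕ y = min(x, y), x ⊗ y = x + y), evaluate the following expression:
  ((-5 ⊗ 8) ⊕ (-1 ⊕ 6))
((-5 ⊗ 8) ⊕ (-1 ⊕ 6)) = -1

Expand innermost to outermost. Recall ⊕ takes the minimum of its arguments and ⊗ takes their sum. Working out the expression ((-5 ⊗ 8) ⊕ (-1 ⊕ 6)) gives -1.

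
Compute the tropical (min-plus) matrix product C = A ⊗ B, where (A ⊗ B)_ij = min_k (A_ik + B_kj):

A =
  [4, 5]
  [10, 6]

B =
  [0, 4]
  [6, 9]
A ⊗ B =
  [4, 8]
  [10, 14]

Apply the min-plus product entry-by-entry:
  C[0][0] = min over k of (A[0][0] + B[0][0] = 4 + 0 = 4, A[0][1] + B[1][0] = 5 + 6 = 11) = 4 (attained at k = 0)
  C[0][1] = min over k of (A[0][0] + B[0][1] = 4 + 4 = 8, A[0][1] + B[1][1] = 5 + 9 = 14) = 8 (attained at k = 0)
  C[1][0] = min over k of (A[1][0] + B[0][0] = 10 + 0 = 10, A[1][1] + B[1][0] = 6 + 6 = 12) = 10 (attained at k = 0)
  C[1][1] = min over k of (A[1][0] + B[0][1] = 10 + 4 = 14, A[1][1] + B[1][1] = 6 + 9 = 15) = 14 (attained at k = 0)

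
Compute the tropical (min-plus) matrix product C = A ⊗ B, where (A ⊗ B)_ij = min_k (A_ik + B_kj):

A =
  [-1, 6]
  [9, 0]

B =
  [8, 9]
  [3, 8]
A ⊗ B =
  [7, 8]
  [3, 8]

Apply the min-plus product entry-by-entry:
  C[0][0] = min over k of (A[0][0] + B[0][0] = -1 + 8 = 7, A[0][1] + B[1][0] = 6 + 3 = 9) = 7 (attained at k = 0)
  C[0][1] = min over k of (A[0][0] + B[0][1] = -1 + 9 = 8, A[0][1] + B[1][1] = 6 + 8 = 14) = 8 (attained at k = 0)
  C[1][0] = min over k of (A[1][0] + B[0][0] = 9 + 8 = 17, A[1][1] + B[1][0] = 0 + 3 = 3) = 3 (attained at k = 1)
  C[1][1] = min over k of (A[1][0] + B[0][1] = 9 + 9 = 18, A[1][1] + B[1][1] = 0 + 8 = 8) = 8 (attained at k = 1)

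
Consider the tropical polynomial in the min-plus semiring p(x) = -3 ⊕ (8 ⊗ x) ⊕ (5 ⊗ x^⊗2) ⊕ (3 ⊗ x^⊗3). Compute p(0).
p(0) = -3

A tropical monomial a ⊗ x^⊗i evaluates to a + i · x. Evaluating each term at x = 0:
  Term 0 contributes -3 + 0 · 0 = -3
  Term 1 contributes 8 + 1 · 0 = 8
  Term 2 contributes 5 + 2 · 0 = 5
  Term 3 contributes 3 + 3 · 0 = 3
p(0) = ⊕ of these = min[-3, 8, 5, 3] = -3.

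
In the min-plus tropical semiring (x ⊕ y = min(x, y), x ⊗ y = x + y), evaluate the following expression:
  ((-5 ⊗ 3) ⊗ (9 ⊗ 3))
((-5 ⊗ 3) ⊗ (9 ⊗ 3)) = 10

Expand innermost to outermost. Recall ⊕ takes the minimum of its arguments and ⊗ takes their sum. Working out the expression ((-5 ⊗ 3) ⊗ (9 ⊗ 3)) gives 10.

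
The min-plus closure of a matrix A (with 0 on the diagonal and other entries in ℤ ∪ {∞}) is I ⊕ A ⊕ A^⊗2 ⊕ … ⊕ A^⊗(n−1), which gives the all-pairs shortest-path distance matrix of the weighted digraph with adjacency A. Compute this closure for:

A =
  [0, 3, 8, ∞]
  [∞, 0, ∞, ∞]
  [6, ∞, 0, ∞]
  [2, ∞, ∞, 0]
Closure =
  [0, 3, 8, ∞]
  [∞, 0, ∞, ∞]
  [6, 9, 0, ∞]
  [2, 5, 10, 0]

This is the Floyd-Warshall all-pairs shortest-path computation. For each intermediate vertex k = 0, 1, …, 3, update dist[i][j] ← min(dist[i][j], dist[i][k] + dist[k][j]). The final matrix gives, for each (i, j), the minimum total weight of any directed path from i to j (possibly empty when i = j).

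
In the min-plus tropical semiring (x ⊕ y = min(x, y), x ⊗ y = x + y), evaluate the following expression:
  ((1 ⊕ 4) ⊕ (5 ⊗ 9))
((1 ⊕ 4) ⊕ (5 ⊗ 9)) = 1

Expand innermost to outermost. Recall ⊕ takes the minimum of its arguments and ⊗ takes their sum. Working out the expression ((1 ⊕ 4) ⊕ (5 ⊗ 9)) gives 1.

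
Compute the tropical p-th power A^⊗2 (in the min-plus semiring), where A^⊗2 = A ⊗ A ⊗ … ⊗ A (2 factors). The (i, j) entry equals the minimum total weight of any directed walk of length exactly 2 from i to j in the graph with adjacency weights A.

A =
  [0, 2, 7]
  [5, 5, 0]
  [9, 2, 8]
A^⊗2 =
  [0, 2, 2]
  [5, 2, 5]
  [7, 7, 2]

Each entry (A^⊗2)_ij equals the minimum over all length-2 walks i = v_0 → v_1 → … → v_2 = j of Σ_t A[v_t][v_{t+1}]. For example, for (i, j) = (0, 2) we minimise over 3 possible intermediate vertex sequences; the minimum is 2, attained along the walk 0 → 1 → 2.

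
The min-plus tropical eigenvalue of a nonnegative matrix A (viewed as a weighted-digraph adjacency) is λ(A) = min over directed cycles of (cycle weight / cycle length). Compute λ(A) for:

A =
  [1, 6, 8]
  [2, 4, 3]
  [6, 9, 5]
λ(A) = 1

Enumerate directed cycles and compute their means (weight / length). Sample:
  cycle 0 → 0: weight = 1, length = 1, mean = 1/1 ≈ 1.000
  cycle 1 → 1: weight = 4, length = 1, mean = 4/1 ≈ 4.000
  cycle 2 → 2: weight = 5, length = 1, mean = 5/1 ≈ 5.000
  cycle 0 → 1 → 0: weight = 8, length = 2, mean = 8/2 ≈ 4.000
  cycle 0 → 2 → 0: weight = 14, length = 2, mean = 14/2 ≈ 7.000
  cycle 1 → 0 → 1: weight = 8, length = 2, mean = 8/2 ≈ 4.000
Minimum mean = 1.000, attained e.g. along the cycle 0 → 0 with weight 1 and length 1. So λ(A) = 1/1 = 1.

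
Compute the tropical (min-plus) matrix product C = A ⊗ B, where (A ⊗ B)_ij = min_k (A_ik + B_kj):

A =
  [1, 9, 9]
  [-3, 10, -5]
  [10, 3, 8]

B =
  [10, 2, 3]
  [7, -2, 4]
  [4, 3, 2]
A ⊗ B =
  [11, 3, 4]
  [-1, -2, -3]
  [10, 1, 7]

Apply the min-plus product entry-by-entry:
  C[0][0] = min over k of (A[0][0] + B[0][0] = 1 + 10 = 11, A[0][1] + B[1][0] = 9 + 7 = 16, A[0][2] + B[2][0] = 9 + 4 = 13) = 11 (attained at k = 0)
  C[0][1] = min over k of (A[0][0] + B[0][1] = 1 + 2 = 3, A[0][1] + B[1][1] = 9 + -2 = 7, A[0][2] + B[2][1] = 9 + 3 = 12) = 3 (attained at k = 0)
  C[0][2] = min over k of (A[0][0] + B[0][2] = 1 + 3 = 4, A[0][1] + B[1][2] = 9 + 4 = 13, A[0][2] + B[2][2] = 9 + 2 = 11) = 4 (attained at k = 0)
  C[1][0] = min over k of (A[1][0] + B[0][0] = -3 + 10 = 7, A[1][1] + B[1][0] = 10 + 7 = 17, A[1][2] + B[2][0] = -5 + 4 = -1) = -1 (attained at k = 2)
  C[1][1] = min over k of (A[1][0] + B[0][1] = -3 + 2 = -1, A[1][1] + B[1][1] = 10 + -2 = 8, A[1][2] + B[2][1] = -5 + 3 = -2) = -2 (attained at k = 2)
  C[1][2] = min over k of (A[1][0] + B[0][2] = -3 + 3 = 0, A[1][1] + B[1][2] = 10 + 4 = 14, A[1][2] + B[2][2] = -5 + 2 = -3) = -3 (attained at k = 2)
  C[2][0] = min over k of (A[2][0] + B[0][0] = 10 + 10 = 20, A[2][1] + B[1][0] = 3 + 7 = 10, A[2][2] + B[2][0] = 8 + 4 = 12) = 10 (attained at k = 1)
  C[2][1] = min over k of (A[2][0] + B[0][1] = 10 + 2 = 12, A[2][1] + B[1][1] = 3 + -2 = 1, A[2][2] + B[2][1] = 8 + 3 = 11) = 1 (attained at k = 1)
  C[2][2] = min over k of (A[2][0] + B[0][2] = 10 + 3 = 13, A[2][1] + B[1][2] = 3 + 4 = 7, A[2][2] + B[2][2] = 8 + 2 = 10) = 7 (attained at k = 1)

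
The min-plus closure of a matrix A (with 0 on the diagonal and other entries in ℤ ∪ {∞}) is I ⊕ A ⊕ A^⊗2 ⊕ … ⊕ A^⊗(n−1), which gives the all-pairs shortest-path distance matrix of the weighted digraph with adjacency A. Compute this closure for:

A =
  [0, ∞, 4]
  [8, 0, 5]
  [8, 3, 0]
Closure =
  [0, 7, 4]
  [8, 0, 5]
  [8, 3, 0]

This is the Floyd-Warshall all-pairs shortest-path computation. For each intermediate vertex k = 0, 1, …, 2, update dist[i][j] ← min(dist[i][j], dist[i][k] + dist[k][j]). The final matrix gives, for each (i, j), the minimum total weight of any directed path from i to j (possibly empty when i = j).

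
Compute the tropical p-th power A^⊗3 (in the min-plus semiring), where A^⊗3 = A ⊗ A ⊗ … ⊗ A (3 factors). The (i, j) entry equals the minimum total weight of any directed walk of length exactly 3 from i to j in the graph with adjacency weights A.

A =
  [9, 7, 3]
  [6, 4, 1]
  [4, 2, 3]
A^⊗3 =
  [10, 8, 6]
  [8, 6, 4]
  [7, 5, 6]

Each entry (A^⊗3)_ij equals the minimum over all length-3 walks i = v_0 → v_1 → … → v_3 = j of Σ_t A[v_t][v_{t+1}]. For example, for (i, j) = (0, 2) we minimise over 9 possible intermediate vertex sequences; the minimum is 6, attained along the walk 0 → 2 → 1 → 2.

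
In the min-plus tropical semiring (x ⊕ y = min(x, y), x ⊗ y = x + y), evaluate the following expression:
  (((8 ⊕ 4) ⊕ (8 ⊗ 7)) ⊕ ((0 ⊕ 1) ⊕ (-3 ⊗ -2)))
(((8 ⊕ 4) ⊕ (8 ⊗ 7)) ⊕ ((0 ⊕ 1) ⊕ (-3 ⊗ -2))) = -5

Expand innermost to outermost. Recall ⊕ takes the minimum of its arguments and ⊗ takes their sum. Working out the expression (((8 ⊕ 4) ⊕ (8 ⊗ 7)) ⊕ ((0 ⊕ 1) ⊕ (-3 ⊗ -2))) gives -5.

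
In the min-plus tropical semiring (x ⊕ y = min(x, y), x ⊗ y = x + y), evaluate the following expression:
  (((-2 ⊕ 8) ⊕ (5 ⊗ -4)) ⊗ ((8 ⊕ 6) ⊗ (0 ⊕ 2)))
(((-2 ⊕ 8) ⊕ (5 ⊗ -4)) ⊗ ((8 ⊕ 6) ⊗ (0 ⊕ 2))) = 4

Expand innermost to outermost. Recall ⊕ takes the minimum of its arguments and ⊗ takes their sum. Working out the expression (((-2 ⊕ 8) ⊕ (5 ⊗ -4)) ⊗ ((8 ⊕ 6) ⊗ (0 ⊕ 2))) gives 4.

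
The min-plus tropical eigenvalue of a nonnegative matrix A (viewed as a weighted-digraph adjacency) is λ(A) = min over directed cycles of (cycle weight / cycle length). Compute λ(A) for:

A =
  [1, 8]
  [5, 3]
λ(A) = 1

Enumerate directed cycles and compute their means (weight / length). Sample:
  cycle 0 → 0: weight = 1, length = 1, mean = 1/1 ≈ 1.000
  cycle 1 → 1: weight = 3, length = 1, mean = 3/1 ≈ 3.000
  cycle 0 → 1 → 0: weight = 13, length = 2, mean = 13/2 ≈ 6.500
  cycle 1 → 0 → 1: weight = 13, length = 2, mean = 13/2 ≈ 6.500
Minimum mean = 1.000, attained e.g. along the cycle 0 → 0 with weight 1 and length 1. So λ(A) = 1/1 = 1.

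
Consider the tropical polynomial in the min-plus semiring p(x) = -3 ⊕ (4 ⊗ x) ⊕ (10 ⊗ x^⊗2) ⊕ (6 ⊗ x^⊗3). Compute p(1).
p(1) = -3

A tropical monomial a ⊗ x^⊗i evaluates to a + i · x. Evaluating each term at x = 1:
  Term 0 contributes -3 + 0 · 1 = -3
  Term 1 contributes 4 + 1 · 1 = 5
  Term 2 contributes 10 + 2 · 1 = 12
  Term 3 contributes 6 + 3 · 1 = 9
p(1) = ⊕ of these = min[-3, 5, 12, 9] = -3.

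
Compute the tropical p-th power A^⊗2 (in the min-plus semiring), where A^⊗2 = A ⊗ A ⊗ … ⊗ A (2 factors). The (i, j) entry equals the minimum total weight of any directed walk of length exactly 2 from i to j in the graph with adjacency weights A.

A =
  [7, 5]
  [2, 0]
A^⊗2 =
  [7, 5]
  [2, 0]

Each entry (A^⊗2)_ij equals the minimum over all length-2 walks i = v_0 → v_1 → … → v_2 = j of Σ_t A[v_t][v_{t+1}]. For example, for (i, j) = (0, 1) we minimise over 2 possible intermediate vertex sequences; the minimum is 5, attained along the walk 0 → 1 → 1.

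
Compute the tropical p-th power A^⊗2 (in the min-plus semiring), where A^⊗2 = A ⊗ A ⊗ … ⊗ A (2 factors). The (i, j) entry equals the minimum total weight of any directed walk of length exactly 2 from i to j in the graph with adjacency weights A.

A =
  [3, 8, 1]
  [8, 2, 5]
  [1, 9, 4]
A^⊗2 =
  [2, 10, 4]
  [6, 4, 7]
  [4, 9, 2]

Each entry (A^⊗2)_ij equals the minimum over all length-2 walks i = v_0 → v_1 → … → v_2 = j of Σ_t A[v_t][v_{t+1}]. For example, for (i, j) = (0, 2) we minimise over 3 possible intermediate vertex sequences; the minimum is 4, attained along the walk 0 → 0 → 2.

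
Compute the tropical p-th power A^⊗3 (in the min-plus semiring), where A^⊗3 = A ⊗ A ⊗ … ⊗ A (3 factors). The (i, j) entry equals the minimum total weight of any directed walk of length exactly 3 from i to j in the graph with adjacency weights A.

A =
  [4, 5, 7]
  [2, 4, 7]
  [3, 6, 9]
A^⊗3 =
  [11, 12, 14]
  [9, 11, 13]
  [10, 12, 14]

Each entry (A^⊗3)_ij equals the minimum over all length-3 walks i = v_0 → v_1 → … → v_3 = j of Σ_t A[v_t][v_{t+1}]. For example, for (i, j) = (0, 2) we minimise over 9 possible intermediate vertex sequences; the minimum is 14, attained along the walk 0 → 1 → 0 → 2.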